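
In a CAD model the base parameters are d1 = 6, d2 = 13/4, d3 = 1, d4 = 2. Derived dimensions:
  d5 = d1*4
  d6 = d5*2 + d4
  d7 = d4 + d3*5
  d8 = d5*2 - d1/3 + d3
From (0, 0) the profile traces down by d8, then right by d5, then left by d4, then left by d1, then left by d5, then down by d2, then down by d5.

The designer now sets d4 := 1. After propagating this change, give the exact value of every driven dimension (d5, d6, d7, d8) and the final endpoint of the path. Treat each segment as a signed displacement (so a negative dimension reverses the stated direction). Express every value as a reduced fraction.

d5 = 24
d6 = 49
d7 = 6
d8 = 47
endpoint = (-7, -297/4)

Apply edit: d4 := 1
  d5 = d1*4 = 24
  d6 = d5*2 + d4 = 49
  d7 = d4 + d3*5 = 6
  d8 = d5*2 - d1/3 + d3 = 47
Walk from origin (0, 0):
  seg 1: down by d8 = 47 → (0, -47)
  seg 2: right by d5 = 24 → (24, -47)
  seg 3: left by d4 = 1 → (23, -47)
  seg 4: left by d1 = 6 → (17, -47)
  seg 5: left by d5 = 24 → (-7, -47)
  seg 6: down by d2 = 13/4 → (-7, -201/4)
  seg 7: down by d5 = 24 → (-7, -297/4)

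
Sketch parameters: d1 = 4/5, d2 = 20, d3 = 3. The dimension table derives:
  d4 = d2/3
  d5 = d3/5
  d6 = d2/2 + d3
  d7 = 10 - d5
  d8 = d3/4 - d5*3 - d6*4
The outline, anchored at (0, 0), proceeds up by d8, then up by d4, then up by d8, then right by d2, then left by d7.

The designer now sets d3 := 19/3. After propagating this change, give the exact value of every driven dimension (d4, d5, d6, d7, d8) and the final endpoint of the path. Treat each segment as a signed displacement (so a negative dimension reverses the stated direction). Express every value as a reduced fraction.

d4 = 20/3
d5 = 19/15
d6 = 49/3
d7 = 131/15
d8 = -1351/20
endpoint = (169/15, -3853/30)

Apply edit: d3 := 19/3
  d4 = d2/3 = 20/3
  d5 = d3/5 = 19/15
  d6 = d2/2 + d3 = 49/3
  d7 = 10 - d5 = 131/15
  d8 = d3/4 - d5*3 - d6*4 = -1351/20
Walk from origin (0, 0):
  seg 1: up by d8 = -1351/20 → (0, -1351/20)
  seg 2: up by d4 = 20/3 → (0, -3653/60)
  seg 3: up by d8 = -1351/20 → (0, -3853/30)
  seg 4: right by d2 = 20 → (20, -3853/30)
  seg 5: left by d7 = 131/15 → (169/15, -3853/30)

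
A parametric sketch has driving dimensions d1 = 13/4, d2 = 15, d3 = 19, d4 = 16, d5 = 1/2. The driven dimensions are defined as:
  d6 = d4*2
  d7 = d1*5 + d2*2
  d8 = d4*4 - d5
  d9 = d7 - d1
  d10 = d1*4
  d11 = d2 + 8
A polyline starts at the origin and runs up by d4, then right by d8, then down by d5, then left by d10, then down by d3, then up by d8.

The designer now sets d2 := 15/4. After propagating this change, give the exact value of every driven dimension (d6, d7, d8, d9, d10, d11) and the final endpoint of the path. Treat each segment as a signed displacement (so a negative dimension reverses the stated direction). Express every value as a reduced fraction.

Apply edit: d2 := 15/4
  d6 = d4*2 = 32
  d7 = d1*5 + d2*2 = 95/4
  d8 = d4*4 - d5 = 127/2
  d9 = d7 - d1 = 41/2
  d10 = d1*4 = 13
  d11 = d2 + 8 = 47/4
Walk from origin (0, 0):
  seg 1: up by d4 = 16 → (0, 16)
  seg 2: right by d8 = 127/2 → (127/2, 16)
  seg 3: down by d5 = 1/2 → (127/2, 31/2)
  seg 4: left by d10 = 13 → (101/2, 31/2)
  seg 5: down by d3 = 19 → (101/2, -7/2)
  seg 6: up by d8 = 127/2 → (101/2, 60)

d6 = 32
d7 = 95/4
d8 = 127/2
d9 = 41/2
d10 = 13
d11 = 47/4
endpoint = (101/2, 60)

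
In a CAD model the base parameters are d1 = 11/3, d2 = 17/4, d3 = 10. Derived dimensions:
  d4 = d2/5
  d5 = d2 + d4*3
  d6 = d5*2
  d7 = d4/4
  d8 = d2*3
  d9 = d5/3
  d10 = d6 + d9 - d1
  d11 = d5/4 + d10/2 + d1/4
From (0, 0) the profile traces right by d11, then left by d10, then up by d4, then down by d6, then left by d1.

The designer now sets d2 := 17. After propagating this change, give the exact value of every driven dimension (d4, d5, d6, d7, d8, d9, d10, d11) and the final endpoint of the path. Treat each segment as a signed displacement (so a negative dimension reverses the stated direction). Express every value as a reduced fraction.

Apply edit: d2 := 17
  d4 = d2/5 = 17/5
  d5 = d2 + d4*3 = 136/5
  d6 = d5*2 = 272/5
  d7 = d4/4 = 17/20
  d8 = d2*3 = 51
  d9 = d5/3 = 136/15
  d10 = d6 + d9 - d1 = 299/5
  d11 = d5/4 + d10/2 + d1/4 = 2257/60
Walk from origin (0, 0):
  seg 1: right by d11 = 2257/60 → (2257/60, 0)
  seg 2: left by d10 = 299/5 → (-1331/60, 0)
  seg 3: up by d4 = 17/5 → (-1331/60, 17/5)
  seg 4: down by d6 = 272/5 → (-1331/60, -51)
  seg 5: left by d1 = 11/3 → (-517/20, -51)

d4 = 17/5
d5 = 136/5
d6 = 272/5
d7 = 17/20
d8 = 51
d9 = 136/15
d10 = 299/5
d11 = 2257/60
endpoint = (-517/20, -51)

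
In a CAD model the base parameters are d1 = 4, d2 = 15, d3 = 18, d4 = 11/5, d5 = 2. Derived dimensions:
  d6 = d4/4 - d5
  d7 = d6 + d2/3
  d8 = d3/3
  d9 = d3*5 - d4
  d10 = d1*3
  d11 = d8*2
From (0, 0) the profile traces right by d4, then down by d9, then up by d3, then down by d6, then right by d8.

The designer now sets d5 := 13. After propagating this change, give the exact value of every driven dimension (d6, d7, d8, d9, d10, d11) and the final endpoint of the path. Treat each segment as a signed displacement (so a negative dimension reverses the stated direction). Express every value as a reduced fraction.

Apply edit: d5 := 13
  d6 = d4/4 - d5 = -249/20
  d7 = d6 + d2/3 = -149/20
  d8 = d3/3 = 6
  d9 = d3*5 - d4 = 439/5
  d10 = d1*3 = 12
  d11 = d8*2 = 12
Walk from origin (0, 0):
  seg 1: right by d4 = 11/5 → (11/5, 0)
  seg 2: down by d9 = 439/5 → (11/5, -439/5)
  seg 3: up by d3 = 18 → (11/5, -349/5)
  seg 4: down by d6 = -249/20 → (11/5, -1147/20)
  seg 5: right by d8 = 6 → (41/5, -1147/20)

d6 = -249/20
d7 = -149/20
d8 = 6
d9 = 439/5
d10 = 12
d11 = 12
endpoint = (41/5, -1147/20)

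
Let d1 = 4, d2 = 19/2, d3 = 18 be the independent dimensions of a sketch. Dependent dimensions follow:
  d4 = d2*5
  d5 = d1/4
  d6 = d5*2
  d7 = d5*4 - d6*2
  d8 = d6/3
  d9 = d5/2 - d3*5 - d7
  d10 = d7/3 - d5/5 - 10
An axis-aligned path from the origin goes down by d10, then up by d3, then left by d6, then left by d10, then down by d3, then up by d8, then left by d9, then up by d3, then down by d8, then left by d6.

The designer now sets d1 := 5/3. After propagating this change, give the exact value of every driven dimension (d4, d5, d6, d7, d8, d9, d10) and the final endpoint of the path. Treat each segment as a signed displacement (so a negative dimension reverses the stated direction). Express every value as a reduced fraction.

d4 = 95/2
d5 = 5/12
d6 = 5/6
d7 = 0
d8 = 5/18
d9 = -2155/24
d10 = -121/12
endpoint = (2357/24, 337/12)

Apply edit: d1 := 5/3
  d4 = d2*5 = 95/2
  d5 = d1/4 = 5/12
  d6 = d5*2 = 5/6
  d7 = d5*4 - d6*2 = 0
  d8 = d6/3 = 5/18
  d9 = d5/2 - d3*5 - d7 = -2155/24
  d10 = d7/3 - d5/5 - 10 = -121/12
Walk from origin (0, 0):
  seg 1: down by d10 = -121/12 → (0, 121/12)
  seg 2: up by d3 = 18 → (0, 337/12)
  seg 3: left by d6 = 5/6 → (-5/6, 337/12)
  seg 4: left by d10 = -121/12 → (37/4, 337/12)
  seg 5: down by d3 = 18 → (37/4, 121/12)
  seg 6: up by d8 = 5/18 → (37/4, 373/36)
  seg 7: left by d9 = -2155/24 → (2377/24, 373/36)
  seg 8: up by d3 = 18 → (2377/24, 1021/36)
  seg 9: down by d8 = 5/18 → (2377/24, 337/12)
  seg 10: left by d6 = 5/6 → (2357/24, 337/12)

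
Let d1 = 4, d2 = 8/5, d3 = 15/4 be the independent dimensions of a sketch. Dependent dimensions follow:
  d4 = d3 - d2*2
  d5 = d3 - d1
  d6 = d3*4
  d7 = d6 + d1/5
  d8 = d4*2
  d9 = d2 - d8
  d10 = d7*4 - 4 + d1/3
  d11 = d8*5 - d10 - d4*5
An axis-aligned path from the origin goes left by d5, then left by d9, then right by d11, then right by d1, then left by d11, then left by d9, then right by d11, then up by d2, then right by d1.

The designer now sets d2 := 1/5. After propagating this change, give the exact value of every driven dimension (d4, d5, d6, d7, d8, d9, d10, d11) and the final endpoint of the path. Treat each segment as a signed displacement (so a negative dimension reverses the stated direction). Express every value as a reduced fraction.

d4 = 67/20
d5 = -1/4
d6 = 15
d7 = 79/5
d8 = 67/10
d9 = -13/2
d10 = 908/15
d11 = -2627/60
endpoint = (-338/15, 1/5)

Apply edit: d2 := 1/5
  d4 = d3 - d2*2 = 67/20
  d5 = d3 - d1 = -1/4
  d6 = d3*4 = 15
  d7 = d6 + d1/5 = 79/5
  d8 = d4*2 = 67/10
  d9 = d2 - d8 = -13/2
  d10 = d7*4 - 4 + d1/3 = 908/15
  d11 = d8*5 - d10 - d4*5 = -2627/60
Walk from origin (0, 0):
  seg 1: left by d5 = -1/4 → (1/4, 0)
  seg 2: left by d9 = -13/2 → (27/4, 0)
  seg 3: right by d11 = -2627/60 → (-1111/30, 0)
  seg 4: right by d1 = 4 → (-991/30, 0)
  seg 5: left by d11 = -2627/60 → (43/4, 0)
  seg 6: left by d9 = -13/2 → (69/4, 0)
  seg 7: right by d11 = -2627/60 → (-398/15, 0)
  seg 8: up by d2 = 1/5 → (-398/15, 1/5)
  seg 9: right by d1 = 4 → (-338/15, 1/5)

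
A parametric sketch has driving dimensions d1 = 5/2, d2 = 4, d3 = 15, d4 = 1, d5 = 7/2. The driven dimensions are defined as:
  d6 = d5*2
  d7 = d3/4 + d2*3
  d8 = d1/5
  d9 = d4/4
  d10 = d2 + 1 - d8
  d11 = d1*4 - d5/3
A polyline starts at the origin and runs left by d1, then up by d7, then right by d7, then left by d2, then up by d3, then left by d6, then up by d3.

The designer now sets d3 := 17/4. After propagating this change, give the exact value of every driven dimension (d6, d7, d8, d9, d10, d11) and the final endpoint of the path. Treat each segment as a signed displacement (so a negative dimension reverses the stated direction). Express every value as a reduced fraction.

Apply edit: d3 := 17/4
  d6 = d5*2 = 7
  d7 = d3/4 + d2*3 = 209/16
  d8 = d1/5 = 1/2
  d9 = d4/4 = 1/4
  d10 = d2 + 1 - d8 = 9/2
  d11 = d1*4 - d5/3 = 53/6
Walk from origin (0, 0):
  seg 1: left by d1 = 5/2 → (-5/2, 0)
  seg 2: up by d7 = 209/16 → (-5/2, 209/16)
  seg 3: right by d7 = 209/16 → (169/16, 209/16)
  seg 4: left by d2 = 4 → (105/16, 209/16)
  seg 5: up by d3 = 17/4 → (105/16, 277/16)
  seg 6: left by d6 = 7 → (-7/16, 277/16)
  seg 7: up by d3 = 17/4 → (-7/16, 345/16)

d6 = 7
d7 = 209/16
d8 = 1/2
d9 = 1/4
d10 = 9/2
d11 = 53/6
endpoint = (-7/16, 345/16)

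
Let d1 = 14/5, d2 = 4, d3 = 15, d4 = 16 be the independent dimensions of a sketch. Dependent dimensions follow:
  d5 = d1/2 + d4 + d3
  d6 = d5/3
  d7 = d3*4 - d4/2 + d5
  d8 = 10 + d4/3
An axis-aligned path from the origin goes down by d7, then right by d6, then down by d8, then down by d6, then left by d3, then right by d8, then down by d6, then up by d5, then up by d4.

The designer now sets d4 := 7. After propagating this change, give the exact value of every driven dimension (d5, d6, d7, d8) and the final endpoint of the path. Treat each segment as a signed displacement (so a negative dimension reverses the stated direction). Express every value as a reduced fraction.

Apply edit: d4 := 7
  d5 = d1/2 + d4 + d3 = 117/5
  d6 = d5/3 = 39/5
  d7 = d3*4 - d4/2 + d5 = 799/10
  d8 = 10 + d4/3 = 37/3
Walk from origin (0, 0):
  seg 1: down by d7 = 799/10 → (0, -799/10)
  seg 2: right by d6 = 39/5 → (39/5, -799/10)
  seg 3: down by d8 = 37/3 → (39/5, -2767/30)
  seg 4: down by d6 = 39/5 → (39/5, -3001/30)
  seg 5: left by d3 = 15 → (-36/5, -3001/30)
  seg 6: right by d8 = 37/3 → (77/15, -3001/30)
  seg 7: down by d6 = 39/5 → (77/15, -647/6)
  seg 8: up by d5 = 117/5 → (77/15, -2533/30)
  seg 9: up by d4 = 7 → (77/15, -2323/30)

d5 = 117/5
d6 = 39/5
d7 = 799/10
d8 = 37/3
endpoint = (77/15, -2323/30)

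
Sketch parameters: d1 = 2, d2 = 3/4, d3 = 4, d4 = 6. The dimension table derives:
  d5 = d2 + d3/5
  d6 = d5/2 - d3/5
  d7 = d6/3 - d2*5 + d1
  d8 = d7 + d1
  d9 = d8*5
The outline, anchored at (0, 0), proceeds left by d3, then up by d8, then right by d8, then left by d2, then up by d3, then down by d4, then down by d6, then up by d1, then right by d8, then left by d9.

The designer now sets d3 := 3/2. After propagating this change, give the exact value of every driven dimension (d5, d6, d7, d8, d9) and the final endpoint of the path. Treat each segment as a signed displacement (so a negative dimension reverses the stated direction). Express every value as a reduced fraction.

d5 = 21/20
d6 = 9/40
d7 = -67/40
d8 = 13/40
d9 = 13/8
endpoint = (-129/40, -12/5)

Apply edit: d3 := 3/2
  d5 = d2 + d3/5 = 21/20
  d6 = d5/2 - d3/5 = 9/40
  d7 = d6/3 - d2*5 + d1 = -67/40
  d8 = d7 + d1 = 13/40
  d9 = d8*5 = 13/8
Walk from origin (0, 0):
  seg 1: left by d3 = 3/2 → (-3/2, 0)
  seg 2: up by d8 = 13/40 → (-3/2, 13/40)
  seg 3: right by d8 = 13/40 → (-47/40, 13/40)
  seg 4: left by d2 = 3/4 → (-77/40, 13/40)
  seg 5: up by d3 = 3/2 → (-77/40, 73/40)
  seg 6: down by d4 = 6 → (-77/40, -167/40)
  seg 7: down by d6 = 9/40 → (-77/40, -22/5)
  seg 8: up by d1 = 2 → (-77/40, -12/5)
  seg 9: right by d8 = 13/40 → (-8/5, -12/5)
  seg 10: left by d9 = 13/8 → (-129/40, -12/5)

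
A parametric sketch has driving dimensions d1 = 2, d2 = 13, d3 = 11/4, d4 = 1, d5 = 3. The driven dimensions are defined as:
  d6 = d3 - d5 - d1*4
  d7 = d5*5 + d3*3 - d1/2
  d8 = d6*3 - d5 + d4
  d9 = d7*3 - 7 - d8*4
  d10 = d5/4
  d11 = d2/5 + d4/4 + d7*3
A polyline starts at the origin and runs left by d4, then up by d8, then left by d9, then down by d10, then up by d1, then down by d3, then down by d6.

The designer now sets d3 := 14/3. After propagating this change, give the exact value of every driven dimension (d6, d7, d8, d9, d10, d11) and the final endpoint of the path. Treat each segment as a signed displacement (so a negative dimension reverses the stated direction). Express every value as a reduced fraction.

Apply edit: d3 := 14/3
  d6 = d3 - d5 - d1*4 = -19/3
  d7 = d5*5 + d3*3 - d1/2 = 28
  d8 = d6*3 - d5 + d4 = -21
  d9 = d7*3 - 7 - d8*4 = 161
  d10 = d5/4 = 3/4
  d11 = d2/5 + d4/4 + d7*3 = 1737/20
Walk from origin (0, 0):
  seg 1: left by d4 = 1 → (-1, 0)
  seg 2: up by d8 = -21 → (-1, -21)
  seg 3: left by d9 = 161 → (-162, -21)
  seg 4: down by d10 = 3/4 → (-162, -87/4)
  seg 5: up by d1 = 2 → (-162, -79/4)
  seg 6: down by d3 = 14/3 → (-162, -293/12)
  seg 7: down by d6 = -19/3 → (-162, -217/12)

d6 = -19/3
d7 = 28
d8 = -21
d9 = 161
d10 = 3/4
d11 = 1737/20
endpoint = (-162, -217/12)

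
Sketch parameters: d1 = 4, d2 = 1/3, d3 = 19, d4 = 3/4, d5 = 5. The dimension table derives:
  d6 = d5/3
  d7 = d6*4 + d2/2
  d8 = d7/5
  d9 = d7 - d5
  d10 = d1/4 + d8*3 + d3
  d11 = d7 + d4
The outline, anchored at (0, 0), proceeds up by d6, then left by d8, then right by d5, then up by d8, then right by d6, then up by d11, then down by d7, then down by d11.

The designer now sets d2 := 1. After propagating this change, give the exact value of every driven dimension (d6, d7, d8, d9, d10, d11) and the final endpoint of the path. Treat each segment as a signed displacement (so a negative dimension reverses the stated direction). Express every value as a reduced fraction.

Apply edit: d2 := 1
  d6 = d5/3 = 5/3
  d7 = d6*4 + d2/2 = 43/6
  d8 = d7/5 = 43/30
  d9 = d7 - d5 = 13/6
  d10 = d1/4 + d8*3 + d3 = 243/10
  d11 = d7 + d4 = 95/12
Walk from origin (0, 0):
  seg 1: up by d6 = 5/3 → (0, 5/3)
  seg 2: left by d8 = 43/30 → (-43/30, 5/3)
  seg 3: right by d5 = 5 → (107/30, 5/3)
  seg 4: up by d8 = 43/30 → (107/30, 31/10)
  seg 5: right by d6 = 5/3 → (157/30, 31/10)
  seg 6: up by d11 = 95/12 → (157/30, 661/60)
  seg 7: down by d7 = 43/6 → (157/30, 77/20)
  seg 8: down by d11 = 95/12 → (157/30, -61/15)

d6 = 5/3
d7 = 43/6
d8 = 43/30
d9 = 13/6
d10 = 243/10
d11 = 95/12
endpoint = (157/30, -61/15)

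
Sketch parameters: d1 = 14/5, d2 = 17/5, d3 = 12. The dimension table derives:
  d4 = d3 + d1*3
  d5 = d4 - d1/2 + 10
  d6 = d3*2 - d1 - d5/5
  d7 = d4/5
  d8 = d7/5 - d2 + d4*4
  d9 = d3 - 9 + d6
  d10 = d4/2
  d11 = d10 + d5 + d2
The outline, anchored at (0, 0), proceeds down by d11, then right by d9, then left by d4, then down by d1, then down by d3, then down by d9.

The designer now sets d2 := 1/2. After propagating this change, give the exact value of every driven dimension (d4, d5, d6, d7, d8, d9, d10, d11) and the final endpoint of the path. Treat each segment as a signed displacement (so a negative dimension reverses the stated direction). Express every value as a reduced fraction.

Apply edit: d2 := 1/2
  d4 = d3 + d1*3 = 102/5
  d5 = d4 - d1/2 + 10 = 29
  d6 = d3*2 - d1 - d5/5 = 77/5
  d7 = d4/5 = 102/25
  d8 = d7/5 - d2 + d4*4 = 20479/250
  d9 = d3 - 9 + d6 = 92/5
  d10 = d4/2 = 51/5
  d11 = d10 + d5 + d2 = 397/10
Walk from origin (0, 0):
  seg 1: down by d11 = 397/10 → (0, -397/10)
  seg 2: right by d9 = 92/5 → (92/5, -397/10)
  seg 3: left by d4 = 102/5 → (-2, -397/10)
  seg 4: down by d1 = 14/5 → (-2, -85/2)
  seg 5: down by d3 = 12 → (-2, -109/2)
  seg 6: down by d9 = 92/5 → (-2, -729/10)

d4 = 102/5
d5 = 29
d6 = 77/5
d7 = 102/25
d8 = 20479/250
d9 = 92/5
d10 = 51/5
d11 = 397/10
endpoint = (-2, -729/10)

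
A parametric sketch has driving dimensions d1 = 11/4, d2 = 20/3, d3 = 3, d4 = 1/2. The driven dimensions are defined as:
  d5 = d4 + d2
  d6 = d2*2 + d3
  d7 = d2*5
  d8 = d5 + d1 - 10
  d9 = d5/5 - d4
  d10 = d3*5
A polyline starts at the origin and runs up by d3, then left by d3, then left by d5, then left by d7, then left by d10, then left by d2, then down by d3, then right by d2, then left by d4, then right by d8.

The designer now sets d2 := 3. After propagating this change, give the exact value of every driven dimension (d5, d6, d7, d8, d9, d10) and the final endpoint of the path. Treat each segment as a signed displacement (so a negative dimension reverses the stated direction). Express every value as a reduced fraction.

Apply edit: d2 := 3
  d5 = d4 + d2 = 7/2
  d6 = d2*2 + d3 = 9
  d7 = d2*5 = 15
  d8 = d5 + d1 - 10 = -15/4
  d9 = d5/5 - d4 = 1/5
  d10 = d3*5 = 15
Walk from origin (0, 0):
  seg 1: up by d3 = 3 → (0, 3)
  seg 2: left by d3 = 3 → (-3, 3)
  seg 3: left by d5 = 7/2 → (-13/2, 3)
  seg 4: left by d7 = 15 → (-43/2, 3)
  seg 5: left by d10 = 15 → (-73/2, 3)
  seg 6: left by d2 = 3 → (-79/2, 3)
  seg 7: down by d3 = 3 → (-79/2, 0)
  seg 8: right by d2 = 3 → (-73/2, 0)
  seg 9: left by d4 = 1/2 → (-37, 0)
  seg 10: right by d8 = -15/4 → (-163/4, 0)

d5 = 7/2
d6 = 9
d7 = 15
d8 = -15/4
d9 = 1/5
d10 = 15
endpoint = (-163/4, 0)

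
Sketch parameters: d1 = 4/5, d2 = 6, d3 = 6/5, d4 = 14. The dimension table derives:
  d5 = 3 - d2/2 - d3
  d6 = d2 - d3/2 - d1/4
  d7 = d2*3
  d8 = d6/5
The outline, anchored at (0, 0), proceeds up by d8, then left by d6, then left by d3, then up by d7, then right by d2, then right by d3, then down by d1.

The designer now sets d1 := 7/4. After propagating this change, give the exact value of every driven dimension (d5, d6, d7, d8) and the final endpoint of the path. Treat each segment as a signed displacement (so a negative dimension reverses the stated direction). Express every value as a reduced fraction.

d5 = -6/5
d6 = 397/80
d7 = 18
d8 = 397/400
endpoint = (83/80, 6897/400)

Apply edit: d1 := 7/4
  d5 = 3 - d2/2 - d3 = -6/5
  d6 = d2 - d3/2 - d1/4 = 397/80
  d7 = d2*3 = 18
  d8 = d6/5 = 397/400
Walk from origin (0, 0):
  seg 1: up by d8 = 397/400 → (0, 397/400)
  seg 2: left by d6 = 397/80 → (-397/80, 397/400)
  seg 3: left by d3 = 6/5 → (-493/80, 397/400)
  seg 4: up by d7 = 18 → (-493/80, 7597/400)
  seg 5: right by d2 = 6 → (-13/80, 7597/400)
  seg 6: right by d3 = 6/5 → (83/80, 7597/400)
  seg 7: down by d1 = 7/4 → (83/80, 6897/400)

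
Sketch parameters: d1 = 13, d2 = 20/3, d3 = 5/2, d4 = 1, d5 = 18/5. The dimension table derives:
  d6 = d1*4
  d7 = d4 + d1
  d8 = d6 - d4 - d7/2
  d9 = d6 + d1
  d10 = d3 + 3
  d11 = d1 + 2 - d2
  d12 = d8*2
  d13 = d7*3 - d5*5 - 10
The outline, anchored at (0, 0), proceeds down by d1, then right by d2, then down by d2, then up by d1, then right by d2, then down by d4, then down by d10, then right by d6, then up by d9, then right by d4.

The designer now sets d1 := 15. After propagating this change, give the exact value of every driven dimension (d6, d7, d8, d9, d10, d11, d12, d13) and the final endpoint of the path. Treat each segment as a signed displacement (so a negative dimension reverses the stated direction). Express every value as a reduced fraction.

Apply edit: d1 := 15
  d6 = d1*4 = 60
  d7 = d4 + d1 = 16
  d8 = d6 - d4 - d7/2 = 51
  d9 = d6 + d1 = 75
  d10 = d3 + 3 = 11/2
  d11 = d1 + 2 - d2 = 31/3
  d12 = d8*2 = 102
  d13 = d7*3 - d5*5 - 10 = 20
Walk from origin (0, 0):
  seg 1: down by d1 = 15 → (0, -15)
  seg 2: right by d2 = 20/3 → (20/3, -15)
  seg 3: down by d2 = 20/3 → (20/3, -65/3)
  seg 4: up by d1 = 15 → (20/3, -20/3)
  seg 5: right by d2 = 20/3 → (40/3, -20/3)
  seg 6: down by d4 = 1 → (40/3, -23/3)
  seg 7: down by d10 = 11/2 → (40/3, -79/6)
  seg 8: right by d6 = 60 → (220/3, -79/6)
  seg 9: up by d9 = 75 → (220/3, 371/6)
  seg 10: right by d4 = 1 → (223/3, 371/6)

d6 = 60
d7 = 16
d8 = 51
d9 = 75
d10 = 11/2
d11 = 31/3
d12 = 102
d13 = 20
endpoint = (223/3, 371/6)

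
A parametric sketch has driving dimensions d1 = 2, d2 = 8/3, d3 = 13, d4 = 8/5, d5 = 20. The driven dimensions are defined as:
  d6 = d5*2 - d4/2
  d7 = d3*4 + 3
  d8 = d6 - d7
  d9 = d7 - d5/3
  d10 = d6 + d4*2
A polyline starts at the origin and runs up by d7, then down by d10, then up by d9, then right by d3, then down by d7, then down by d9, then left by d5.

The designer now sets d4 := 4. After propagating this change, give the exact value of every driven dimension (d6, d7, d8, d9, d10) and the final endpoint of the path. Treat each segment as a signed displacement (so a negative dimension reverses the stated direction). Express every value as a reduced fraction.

d6 = 38
d7 = 55
d8 = -17
d9 = 145/3
d10 = 46
endpoint = (-7, -46)

Apply edit: d4 := 4
  d6 = d5*2 - d4/2 = 38
  d7 = d3*4 + 3 = 55
  d8 = d6 - d7 = -17
  d9 = d7 - d5/3 = 145/3
  d10 = d6 + d4*2 = 46
Walk from origin (0, 0):
  seg 1: up by d7 = 55 → (0, 55)
  seg 2: down by d10 = 46 → (0, 9)
  seg 3: up by d9 = 145/3 → (0, 172/3)
  seg 4: right by d3 = 13 → (13, 172/3)
  seg 5: down by d7 = 55 → (13, 7/3)
  seg 6: down by d9 = 145/3 → (13, -46)
  seg 7: left by d5 = 20 → (-7, -46)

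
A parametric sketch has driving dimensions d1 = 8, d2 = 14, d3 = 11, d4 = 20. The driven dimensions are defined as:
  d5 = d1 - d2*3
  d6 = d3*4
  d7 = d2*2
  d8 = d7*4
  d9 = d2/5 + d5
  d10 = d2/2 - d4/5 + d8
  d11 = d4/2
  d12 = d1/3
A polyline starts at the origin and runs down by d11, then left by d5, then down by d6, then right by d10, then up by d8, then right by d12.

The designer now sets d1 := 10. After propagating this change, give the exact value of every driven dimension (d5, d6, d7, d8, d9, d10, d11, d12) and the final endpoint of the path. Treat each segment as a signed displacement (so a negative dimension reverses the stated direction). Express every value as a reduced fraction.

d5 = -32
d6 = 44
d7 = 28
d8 = 112
d9 = -146/5
d10 = 115
d11 = 10
d12 = 10/3
endpoint = (451/3, 58)

Apply edit: d1 := 10
  d5 = d1 - d2*3 = -32
  d6 = d3*4 = 44
  d7 = d2*2 = 28
  d8 = d7*4 = 112
  d9 = d2/5 + d5 = -146/5
  d10 = d2/2 - d4/5 + d8 = 115
  d11 = d4/2 = 10
  d12 = d1/3 = 10/3
Walk from origin (0, 0):
  seg 1: down by d11 = 10 → (0, -10)
  seg 2: left by d5 = -32 → (32, -10)
  seg 3: down by d6 = 44 → (32, -54)
  seg 4: right by d10 = 115 → (147, -54)
  seg 5: up by d8 = 112 → (147, 58)
  seg 6: right by d12 = 10/3 → (451/3, 58)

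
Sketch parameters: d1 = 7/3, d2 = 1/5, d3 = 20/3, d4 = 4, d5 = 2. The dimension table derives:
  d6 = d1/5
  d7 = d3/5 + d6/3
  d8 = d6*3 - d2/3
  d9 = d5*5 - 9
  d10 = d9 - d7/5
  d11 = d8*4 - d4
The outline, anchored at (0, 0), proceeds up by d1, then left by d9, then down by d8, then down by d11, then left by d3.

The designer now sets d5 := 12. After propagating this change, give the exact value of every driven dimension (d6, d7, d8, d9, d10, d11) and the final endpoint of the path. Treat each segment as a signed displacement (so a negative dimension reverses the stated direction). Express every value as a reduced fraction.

Apply edit: d5 := 12
  d6 = d1/5 = 7/15
  d7 = d3/5 + d6/3 = 67/45
  d8 = d6*3 - d2/3 = 4/3
  d9 = d5*5 - 9 = 51
  d10 = d9 - d7/5 = 11408/225
  d11 = d8*4 - d4 = 4/3
Walk from origin (0, 0):
  seg 1: up by d1 = 7/3 → (0, 7/3)
  seg 2: left by d9 = 51 → (-51, 7/3)
  seg 3: down by d8 = 4/3 → (-51, 1)
  seg 4: down by d11 = 4/3 → (-51, -1/3)
  seg 5: left by d3 = 20/3 → (-173/3, -1/3)

d6 = 7/15
d7 = 67/45
d8 = 4/3
d9 = 51
d10 = 11408/225
d11 = 4/3
endpoint = (-173/3, -1/3)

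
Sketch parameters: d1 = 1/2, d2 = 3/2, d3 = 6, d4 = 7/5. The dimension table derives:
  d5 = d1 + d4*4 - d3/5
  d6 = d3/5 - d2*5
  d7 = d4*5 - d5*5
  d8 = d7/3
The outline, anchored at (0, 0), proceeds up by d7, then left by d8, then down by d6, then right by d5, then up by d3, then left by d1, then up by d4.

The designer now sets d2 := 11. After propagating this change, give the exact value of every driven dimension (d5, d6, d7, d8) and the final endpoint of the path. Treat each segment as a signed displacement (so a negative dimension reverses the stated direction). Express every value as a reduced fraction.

d5 = 49/10
d6 = -269/5
d7 = -35/2
d8 = -35/6
endpoint = (307/30, 437/10)

Apply edit: d2 := 11
  d5 = d1 + d4*4 - d3/5 = 49/10
  d6 = d3/5 - d2*5 = -269/5
  d7 = d4*5 - d5*5 = -35/2
  d8 = d7/3 = -35/6
Walk from origin (0, 0):
  seg 1: up by d7 = -35/2 → (0, -35/2)
  seg 2: left by d8 = -35/6 → (35/6, -35/2)
  seg 3: down by d6 = -269/5 → (35/6, 363/10)
  seg 4: right by d5 = 49/10 → (161/15, 363/10)
  seg 5: up by d3 = 6 → (161/15, 423/10)
  seg 6: left by d1 = 1/2 → (307/30, 423/10)
  seg 7: up by d4 = 7/5 → (307/30, 437/10)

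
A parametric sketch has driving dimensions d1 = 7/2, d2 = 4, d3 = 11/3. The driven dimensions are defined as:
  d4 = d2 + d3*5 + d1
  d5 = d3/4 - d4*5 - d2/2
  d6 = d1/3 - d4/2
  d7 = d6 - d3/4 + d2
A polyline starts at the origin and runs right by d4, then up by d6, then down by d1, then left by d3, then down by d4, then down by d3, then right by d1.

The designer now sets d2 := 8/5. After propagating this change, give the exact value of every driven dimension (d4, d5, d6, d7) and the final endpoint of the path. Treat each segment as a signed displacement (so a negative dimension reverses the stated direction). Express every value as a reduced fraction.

d4 = 703/30
d5 = -2341/20
d6 = -211/20
d7 = -148/15
endpoint = (349/15, -823/20)

Apply edit: d2 := 8/5
  d4 = d2 + d3*5 + d1 = 703/30
  d5 = d3/4 - d4*5 - d2/2 = -2341/20
  d6 = d1/3 - d4/2 = -211/20
  d7 = d6 - d3/4 + d2 = -148/15
Walk from origin (0, 0):
  seg 1: right by d4 = 703/30 → (703/30, 0)
  seg 2: up by d6 = -211/20 → (703/30, -211/20)
  seg 3: down by d1 = 7/2 → (703/30, -281/20)
  seg 4: left by d3 = 11/3 → (593/30, -281/20)
  seg 5: down by d4 = 703/30 → (593/30, -2249/60)
  seg 6: down by d3 = 11/3 → (593/30, -823/20)
  seg 7: right by d1 = 7/2 → (349/15, -823/20)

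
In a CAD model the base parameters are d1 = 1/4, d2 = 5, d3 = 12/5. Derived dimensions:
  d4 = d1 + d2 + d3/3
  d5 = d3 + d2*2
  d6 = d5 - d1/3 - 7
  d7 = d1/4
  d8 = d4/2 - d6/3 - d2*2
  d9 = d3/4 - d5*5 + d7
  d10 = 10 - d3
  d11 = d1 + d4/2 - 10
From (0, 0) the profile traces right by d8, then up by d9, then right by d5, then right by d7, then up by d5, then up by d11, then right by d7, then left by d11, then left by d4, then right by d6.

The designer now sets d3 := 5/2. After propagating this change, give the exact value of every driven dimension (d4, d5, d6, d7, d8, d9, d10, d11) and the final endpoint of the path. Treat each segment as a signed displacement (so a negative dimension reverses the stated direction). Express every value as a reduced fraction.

Apply edit: d3 := 5/2
  d4 = d1 + d2 + d3/3 = 73/12
  d5 = d3 + d2*2 = 25/2
  d6 = d5 - d1/3 - 7 = 65/12
  d7 = d1/4 = 1/16
  d8 = d4/2 - d6/3 - d2*2 = -631/72
  d9 = d3/4 - d5*5 + d7 = -989/16
  d10 = 10 - d3 = 15/2
  d11 = d1 + d4/2 - 10 = -161/24
Walk from origin (0, 0):
  seg 1: right by d8 = -631/72 → (-631/72, 0)
  seg 2: up by d9 = -989/16 → (-631/72, -989/16)
  seg 3: right by d5 = 25/2 → (269/72, -989/16)
  seg 4: right by d7 = 1/16 → (547/144, -989/16)
  seg 5: up by d5 = 25/2 → (547/144, -789/16)
  seg 6: up by d11 = -161/24 → (547/144, -2689/48)
  seg 7: right by d7 = 1/16 → (139/36, -2689/48)
  seg 8: left by d11 = -161/24 → (761/72, -2689/48)
  seg 9: left by d4 = 73/12 → (323/72, -2689/48)
  seg 10: right by d6 = 65/12 → (713/72, -2689/48)

d4 = 73/12
d5 = 25/2
d6 = 65/12
d7 = 1/16
d8 = -631/72
d9 = -989/16
d10 = 15/2
d11 = -161/24
endpoint = (713/72, -2689/48)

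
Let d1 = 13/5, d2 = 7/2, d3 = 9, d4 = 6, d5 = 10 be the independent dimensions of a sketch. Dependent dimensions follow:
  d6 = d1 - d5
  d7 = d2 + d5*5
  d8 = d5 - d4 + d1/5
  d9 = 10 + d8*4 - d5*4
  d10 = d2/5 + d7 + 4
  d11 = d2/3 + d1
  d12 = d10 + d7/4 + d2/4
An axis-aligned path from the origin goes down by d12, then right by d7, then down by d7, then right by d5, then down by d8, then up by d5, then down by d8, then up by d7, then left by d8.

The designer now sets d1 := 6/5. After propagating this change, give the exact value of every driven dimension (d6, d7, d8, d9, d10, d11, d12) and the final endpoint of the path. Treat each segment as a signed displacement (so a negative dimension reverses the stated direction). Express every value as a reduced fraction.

d6 = -44/5
d7 = 107/2
d8 = 106/25
d9 = -326/25
d10 = 291/5
d11 = 71/30
d12 = 1449/20
endpoint = (2963/50, -7093/100)

Apply edit: d1 := 6/5
  d6 = d1 - d5 = -44/5
  d7 = d2 + d5*5 = 107/2
  d8 = d5 - d4 + d1/5 = 106/25
  d9 = 10 + d8*4 - d5*4 = -326/25
  d10 = d2/5 + d7 + 4 = 291/5
  d11 = d2/3 + d1 = 71/30
  d12 = d10 + d7/4 + d2/4 = 1449/20
Walk from origin (0, 0):
  seg 1: down by d12 = 1449/20 → (0, -1449/20)
  seg 2: right by d7 = 107/2 → (107/2, -1449/20)
  seg 3: down by d7 = 107/2 → (107/2, -2519/20)
  seg 4: right by d5 = 10 → (127/2, -2519/20)
  seg 5: down by d8 = 106/25 → (127/2, -13019/100)
  seg 6: up by d5 = 10 → (127/2, -12019/100)
  seg 7: down by d8 = 106/25 → (127/2, -12443/100)
  seg 8: up by d7 = 107/2 → (127/2, -7093/100)
  seg 9: left by d8 = 106/25 → (2963/50, -7093/100)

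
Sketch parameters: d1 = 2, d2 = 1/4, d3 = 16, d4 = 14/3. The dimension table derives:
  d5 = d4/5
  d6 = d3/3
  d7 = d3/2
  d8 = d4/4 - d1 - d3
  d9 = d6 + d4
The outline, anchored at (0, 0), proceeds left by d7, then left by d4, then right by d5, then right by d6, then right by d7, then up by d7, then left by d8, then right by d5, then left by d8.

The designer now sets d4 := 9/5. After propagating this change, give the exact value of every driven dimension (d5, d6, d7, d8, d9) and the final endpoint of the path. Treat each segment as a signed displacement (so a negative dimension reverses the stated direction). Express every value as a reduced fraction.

d5 = 9/25
d6 = 16/3
d7 = 8
d8 = -351/20
d9 = 107/15
endpoint = (5903/150, 8)

Apply edit: d4 := 9/5
  d5 = d4/5 = 9/25
  d6 = d3/3 = 16/3
  d7 = d3/2 = 8
  d8 = d4/4 - d1 - d3 = -351/20
  d9 = d6 + d4 = 107/15
Walk from origin (0, 0):
  seg 1: left by d7 = 8 → (-8, 0)
  seg 2: left by d4 = 9/5 → (-49/5, 0)
  seg 3: right by d5 = 9/25 → (-236/25, 0)
  seg 4: right by d6 = 16/3 → (-308/75, 0)
  seg 5: right by d7 = 8 → (292/75, 0)
  seg 6: up by d7 = 8 → (292/75, 8)
  seg 7: left by d8 = -351/20 → (6433/300, 8)
  seg 8: right by d5 = 9/25 → (6541/300, 8)
  seg 9: left by d8 = -351/20 → (5903/150, 8)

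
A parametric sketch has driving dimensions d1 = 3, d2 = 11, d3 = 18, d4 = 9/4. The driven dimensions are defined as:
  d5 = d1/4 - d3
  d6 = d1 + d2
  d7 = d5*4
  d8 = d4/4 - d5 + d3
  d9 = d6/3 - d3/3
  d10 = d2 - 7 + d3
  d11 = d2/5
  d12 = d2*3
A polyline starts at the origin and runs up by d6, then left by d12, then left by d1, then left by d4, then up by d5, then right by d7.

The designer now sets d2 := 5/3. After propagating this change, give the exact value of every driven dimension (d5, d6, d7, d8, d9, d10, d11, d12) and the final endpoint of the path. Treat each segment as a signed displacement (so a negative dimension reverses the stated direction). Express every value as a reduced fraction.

d5 = -69/4
d6 = 14/3
d7 = -69
d8 = 573/16
d9 = -40/9
d10 = 38/3
d11 = 1/3
d12 = 5
endpoint = (-317/4, -151/12)

Apply edit: d2 := 5/3
  d5 = d1/4 - d3 = -69/4
  d6 = d1 + d2 = 14/3
  d7 = d5*4 = -69
  d8 = d4/4 - d5 + d3 = 573/16
  d9 = d6/3 - d3/3 = -40/9
  d10 = d2 - 7 + d3 = 38/3
  d11 = d2/5 = 1/3
  d12 = d2*3 = 5
Walk from origin (0, 0):
  seg 1: up by d6 = 14/3 → (0, 14/3)
  seg 2: left by d12 = 5 → (-5, 14/3)
  seg 3: left by d1 = 3 → (-8, 14/3)
  seg 4: left by d4 = 9/4 → (-41/4, 14/3)
  seg 5: up by d5 = -69/4 → (-41/4, -151/12)
  seg 6: right by d7 = -69 → (-317/4, -151/12)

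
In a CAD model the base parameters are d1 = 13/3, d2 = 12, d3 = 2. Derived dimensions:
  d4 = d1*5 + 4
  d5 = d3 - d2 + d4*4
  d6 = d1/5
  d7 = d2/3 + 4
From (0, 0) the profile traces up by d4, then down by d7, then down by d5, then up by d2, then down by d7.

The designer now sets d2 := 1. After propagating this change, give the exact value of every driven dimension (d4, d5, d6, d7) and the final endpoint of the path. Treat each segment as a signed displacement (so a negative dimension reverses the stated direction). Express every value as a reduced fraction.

d4 = 77/3
d5 = 311/3
d6 = 13/15
d7 = 13/3
endpoint = (0, -257/3)

Apply edit: d2 := 1
  d4 = d1*5 + 4 = 77/3
  d5 = d3 - d2 + d4*4 = 311/3
  d6 = d1/5 = 13/15
  d7 = d2/3 + 4 = 13/3
Walk from origin (0, 0):
  seg 1: up by d4 = 77/3 → (0, 77/3)
  seg 2: down by d7 = 13/3 → (0, 64/3)
  seg 3: down by d5 = 311/3 → (0, -247/3)
  seg 4: up by d2 = 1 → (0, -244/3)
  seg 5: down by d7 = 13/3 → (0, -257/3)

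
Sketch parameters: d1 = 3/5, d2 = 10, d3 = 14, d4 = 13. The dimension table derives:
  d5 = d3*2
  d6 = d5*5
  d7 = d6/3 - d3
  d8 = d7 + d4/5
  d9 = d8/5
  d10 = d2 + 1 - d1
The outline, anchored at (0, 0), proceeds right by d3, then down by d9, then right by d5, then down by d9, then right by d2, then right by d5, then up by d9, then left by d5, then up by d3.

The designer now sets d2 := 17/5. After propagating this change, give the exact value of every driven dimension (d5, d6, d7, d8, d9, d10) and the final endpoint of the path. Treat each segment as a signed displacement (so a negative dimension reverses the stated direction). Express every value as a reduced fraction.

Apply edit: d2 := 17/5
  d5 = d3*2 = 28
  d6 = d5*5 = 140
  d7 = d6/3 - d3 = 98/3
  d8 = d7 + d4/5 = 529/15
  d9 = d8/5 = 529/75
  d10 = d2 + 1 - d1 = 19/5
Walk from origin (0, 0):
  seg 1: right by d3 = 14 → (14, 0)
  seg 2: down by d9 = 529/75 → (14, -529/75)
  seg 3: right by d5 = 28 → (42, -529/75)
  seg 4: down by d9 = 529/75 → (42, -1058/75)
  seg 5: right by d2 = 17/5 → (227/5, -1058/75)
  seg 6: right by d5 = 28 → (367/5, -1058/75)
  seg 7: up by d9 = 529/75 → (367/5, -529/75)
  seg 8: left by d5 = 28 → (227/5, -529/75)
  seg 9: up by d3 = 14 → (227/5, 521/75)

d5 = 28
d6 = 140
d7 = 98/3
d8 = 529/15
d9 = 529/75
d10 = 19/5
endpoint = (227/5, 521/75)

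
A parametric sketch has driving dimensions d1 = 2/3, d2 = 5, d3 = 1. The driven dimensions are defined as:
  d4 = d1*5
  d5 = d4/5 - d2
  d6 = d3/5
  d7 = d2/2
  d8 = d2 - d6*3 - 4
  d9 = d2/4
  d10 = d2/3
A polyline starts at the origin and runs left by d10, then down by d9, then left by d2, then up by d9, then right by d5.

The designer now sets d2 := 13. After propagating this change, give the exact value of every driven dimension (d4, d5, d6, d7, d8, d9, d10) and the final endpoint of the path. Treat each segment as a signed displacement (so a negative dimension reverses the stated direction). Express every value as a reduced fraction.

d4 = 10/3
d5 = -37/3
d6 = 1/5
d7 = 13/2
d8 = 42/5
d9 = 13/4
d10 = 13/3
endpoint = (-89/3, 0)

Apply edit: d2 := 13
  d4 = d1*5 = 10/3
  d5 = d4/5 - d2 = -37/3
  d6 = d3/5 = 1/5
  d7 = d2/2 = 13/2
  d8 = d2 - d6*3 - 4 = 42/5
  d9 = d2/4 = 13/4
  d10 = d2/3 = 13/3
Walk from origin (0, 0):
  seg 1: left by d10 = 13/3 → (-13/3, 0)
  seg 2: down by d9 = 13/4 → (-13/3, -13/4)
  seg 3: left by d2 = 13 → (-52/3, -13/4)
  seg 4: up by d9 = 13/4 → (-52/3, 0)
  seg 5: right by d5 = -37/3 → (-89/3, 0)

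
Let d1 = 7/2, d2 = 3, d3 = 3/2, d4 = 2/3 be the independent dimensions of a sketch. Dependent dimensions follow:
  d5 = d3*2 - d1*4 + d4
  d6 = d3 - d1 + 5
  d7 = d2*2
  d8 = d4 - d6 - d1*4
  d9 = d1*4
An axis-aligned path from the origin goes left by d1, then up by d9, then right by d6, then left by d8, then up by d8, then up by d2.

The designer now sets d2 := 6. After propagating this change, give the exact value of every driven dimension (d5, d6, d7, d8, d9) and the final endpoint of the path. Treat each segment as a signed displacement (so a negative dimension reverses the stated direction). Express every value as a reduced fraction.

Apply edit: d2 := 6
  d5 = d3*2 - d1*4 + d4 = -31/3
  d6 = d3 - d1 + 5 = 3
  d7 = d2*2 = 12
  d8 = d4 - d6 - d1*4 = -49/3
  d9 = d1*4 = 14
Walk from origin (0, 0):
  seg 1: left by d1 = 7/2 → (-7/2, 0)
  seg 2: up by d9 = 14 → (-7/2, 14)
  seg 3: right by d6 = 3 → (-1/2, 14)
  seg 4: left by d8 = -49/3 → (95/6, 14)
  seg 5: up by d8 = -49/3 → (95/6, -7/3)
  seg 6: up by d2 = 6 → (95/6, 11/3)

d5 = -31/3
d6 = 3
d7 = 12
d8 = -49/3
d9 = 14
endpoint = (95/6, 11/3)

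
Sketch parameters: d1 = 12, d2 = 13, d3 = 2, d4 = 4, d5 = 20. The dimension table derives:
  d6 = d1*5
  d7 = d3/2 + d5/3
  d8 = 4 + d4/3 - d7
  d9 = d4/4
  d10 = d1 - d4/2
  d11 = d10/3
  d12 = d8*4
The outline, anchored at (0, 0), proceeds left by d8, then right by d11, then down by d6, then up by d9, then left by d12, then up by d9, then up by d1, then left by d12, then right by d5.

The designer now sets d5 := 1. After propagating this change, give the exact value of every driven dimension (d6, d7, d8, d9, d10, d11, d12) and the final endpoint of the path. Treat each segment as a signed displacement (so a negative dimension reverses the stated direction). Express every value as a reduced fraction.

d6 = 60
d7 = 4/3
d8 = 4
d9 = 1
d10 = 10
d11 = 10/3
d12 = 16
endpoint = (-95/3, -46)

Apply edit: d5 := 1
  d6 = d1*5 = 60
  d7 = d3/2 + d5/3 = 4/3
  d8 = 4 + d4/3 - d7 = 4
  d9 = d4/4 = 1
  d10 = d1 - d4/2 = 10
  d11 = d10/3 = 10/3
  d12 = d8*4 = 16
Walk from origin (0, 0):
  seg 1: left by d8 = 4 → (-4, 0)
  seg 2: right by d11 = 10/3 → (-2/3, 0)
  seg 3: down by d6 = 60 → (-2/3, -60)
  seg 4: up by d9 = 1 → (-2/3, -59)
  seg 5: left by d12 = 16 → (-50/3, -59)
  seg 6: up by d9 = 1 → (-50/3, -58)
  seg 7: up by d1 = 12 → (-50/3, -46)
  seg 8: left by d12 = 16 → (-98/3, -46)
  seg 9: right by d5 = 1 → (-95/3, -46)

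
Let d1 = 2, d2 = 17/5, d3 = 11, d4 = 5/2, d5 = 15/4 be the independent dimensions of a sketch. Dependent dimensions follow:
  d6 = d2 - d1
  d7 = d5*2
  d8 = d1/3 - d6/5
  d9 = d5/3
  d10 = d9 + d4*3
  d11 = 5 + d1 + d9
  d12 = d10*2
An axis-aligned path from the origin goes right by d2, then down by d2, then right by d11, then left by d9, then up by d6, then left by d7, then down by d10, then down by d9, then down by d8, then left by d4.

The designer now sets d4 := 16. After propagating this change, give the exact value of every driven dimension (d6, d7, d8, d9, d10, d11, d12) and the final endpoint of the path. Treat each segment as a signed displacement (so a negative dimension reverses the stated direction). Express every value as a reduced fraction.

Apply edit: d4 := 16
  d6 = d2 - d1 = 7/5
  d7 = d5*2 = 15/2
  d8 = d1/3 - d6/5 = 29/75
  d9 = d5/3 = 5/4
  d10 = d9 + d4*3 = 197/4
  d11 = 5 + d1 + d9 = 33/4
  d12 = d10*2 = 197/2
Walk from origin (0, 0):
  seg 1: right by d2 = 17/5 → (17/5, 0)
  seg 2: down by d2 = 17/5 → (17/5, -17/5)
  seg 3: right by d11 = 33/4 → (233/20, -17/5)
  seg 4: left by d9 = 5/4 → (52/5, -17/5)
  seg 5: up by d6 = 7/5 → (52/5, -2)
  seg 6: left by d7 = 15/2 → (29/10, -2)
  seg 7: down by d10 = 197/4 → (29/10, -205/4)
  seg 8: down by d9 = 5/4 → (29/10, -105/2)
  seg 9: down by d8 = 29/75 → (29/10, -7933/150)
  seg 10: left by d4 = 16 → (-131/10, -7933/150)

d6 = 7/5
d7 = 15/2
d8 = 29/75
d9 = 5/4
d10 = 197/4
d11 = 33/4
d12 = 197/2
endpoint = (-131/10, -7933/150)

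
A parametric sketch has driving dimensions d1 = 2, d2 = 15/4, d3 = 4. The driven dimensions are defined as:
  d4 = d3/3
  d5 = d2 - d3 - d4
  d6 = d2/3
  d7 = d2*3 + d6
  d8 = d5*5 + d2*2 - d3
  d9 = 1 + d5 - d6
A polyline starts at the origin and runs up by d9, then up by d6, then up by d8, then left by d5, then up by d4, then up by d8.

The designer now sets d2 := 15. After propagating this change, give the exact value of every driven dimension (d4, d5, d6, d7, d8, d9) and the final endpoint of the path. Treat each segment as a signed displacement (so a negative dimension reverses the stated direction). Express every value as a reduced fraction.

Apply edit: d2 := 15
  d4 = d3/3 = 4/3
  d5 = d2 - d3 - d4 = 29/3
  d6 = d2/3 = 5
  d7 = d2*3 + d6 = 50
  d8 = d5*5 + d2*2 - d3 = 223/3
  d9 = 1 + d5 - d6 = 17/3
Walk from origin (0, 0):
  seg 1: up by d9 = 17/3 → (0, 17/3)
  seg 2: up by d6 = 5 → (0, 32/3)
  seg 3: up by d8 = 223/3 → (0, 85)
  seg 4: left by d5 = 29/3 → (-29/3, 85)
  seg 5: up by d4 = 4/3 → (-29/3, 259/3)
  seg 6: up by d8 = 223/3 → (-29/3, 482/3)

d4 = 4/3
d5 = 29/3
d6 = 5
d7 = 50
d8 = 223/3
d9 = 17/3
endpoint = (-29/3, 482/3)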